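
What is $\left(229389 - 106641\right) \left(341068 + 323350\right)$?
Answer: $81555980664$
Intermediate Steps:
$\left(229389 - 106641\right) \left(341068 + 323350\right) = 122748 \cdot 664418 = 81555980664$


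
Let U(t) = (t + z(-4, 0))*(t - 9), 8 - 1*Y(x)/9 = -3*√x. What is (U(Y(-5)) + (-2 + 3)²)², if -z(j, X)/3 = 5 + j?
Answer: -63016271 + 5010984*I*√5 ≈ -6.3016e+7 + 1.1205e+7*I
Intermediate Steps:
Y(x) = 72 + 27*√x (Y(x) = 72 - (-27)*√x = 72 + 27*√x)
z(j, X) = -15 - 3*j (z(j, X) = -3*(5 + j) = -15 - 3*j)
U(t) = (-9 + t)*(-3 + t) (U(t) = (t + (-15 - 3*(-4)))*(t - 9) = (t + (-15 + 12))*(-9 + t) = (t - 3)*(-9 + t) = (-3 + t)*(-9 + t) = (-9 + t)*(-3 + t))
(U(Y(-5)) + (-2 + 3)²)² = ((27 + (72 + 27*√(-5))² - 12*(72 + 27*√(-5))) + (-2 + 3)²)² = ((27 + (72 + 27*(I*√5))² - 12*(72 + 27*(I*√5))) + 1²)² = ((27 + (72 + 27*I*√5)² - 12*(72 + 27*I*√5)) + 1)² = ((27 + (72 + 27*I*√5)² + (-864 - 324*I*√5)) + 1)² = ((-837 + (72 + 27*I*√5)² - 324*I*√5) + 1)² = (-836 + (72 + 27*I*√5)² - 324*I*√5)²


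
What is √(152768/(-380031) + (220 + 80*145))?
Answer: 2*√426757108495803/380031 ≈ 108.72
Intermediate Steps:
√(152768/(-380031) + (220 + 80*145)) = √(152768*(-1/380031) + (220 + 11600)) = √(-152768/380031 + 11820) = √(4491813652/380031) = 2*√426757108495803/380031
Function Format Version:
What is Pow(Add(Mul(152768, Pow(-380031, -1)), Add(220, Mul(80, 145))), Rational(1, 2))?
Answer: Mul(Rational(2, 380031), Pow(426757108495803, Rational(1, 2))) ≈ 108.72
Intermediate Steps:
Pow(Add(Mul(152768, Pow(-380031, -1)), Add(220, Mul(80, 145))), Rational(1, 2)) = Pow(Add(Mul(152768, Rational(-1, 380031)), Add(220, 11600)), Rational(1, 2)) = Pow(Add(Rational(-152768, 380031), 11820), Rational(1, 2)) = Pow(Rational(4491813652, 380031), Rational(1, 2)) = Mul(Rational(2, 380031), Pow(426757108495803, Rational(1, 2)))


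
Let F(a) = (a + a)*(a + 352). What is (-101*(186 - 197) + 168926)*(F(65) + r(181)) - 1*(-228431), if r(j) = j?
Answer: 9248710898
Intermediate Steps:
F(a) = 2*a*(352 + a) (F(a) = (2*a)*(352 + a) = 2*a*(352 + a))
(-101*(186 - 197) + 168926)*(F(65) + r(181)) - 1*(-228431) = (-101*(186 - 197) + 168926)*(2*65*(352 + 65) + 181) - 1*(-228431) = (-101*(-11) + 168926)*(2*65*417 + 181) + 228431 = (1111 + 168926)*(54210 + 181) + 228431 = 170037*54391 + 228431 = 9248482467 + 228431 = 9248710898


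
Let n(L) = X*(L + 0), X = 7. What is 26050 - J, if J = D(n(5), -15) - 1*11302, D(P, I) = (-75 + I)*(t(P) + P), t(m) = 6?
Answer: 41042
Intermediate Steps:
n(L) = 7*L (n(L) = 7*(L + 0) = 7*L)
D(P, I) = (-75 + I)*(6 + P)
J = -14992 (J = (-450 - 525*5 + 6*(-15) - 105*5) - 1*11302 = (-450 - 75*35 - 90 - 15*35) - 11302 = (-450 - 2625 - 90 - 525) - 11302 = -3690 - 11302 = -14992)
26050 - J = 26050 - 1*(-14992) = 26050 + 14992 = 41042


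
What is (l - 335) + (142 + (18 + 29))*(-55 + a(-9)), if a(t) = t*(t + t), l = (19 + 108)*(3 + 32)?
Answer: 24333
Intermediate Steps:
l = 4445 (l = 127*35 = 4445)
a(t) = 2*t**2 (a(t) = t*(2*t) = 2*t**2)
(l - 335) + (142 + (18 + 29))*(-55 + a(-9)) = (4445 - 335) + (142 + (18 + 29))*(-55 + 2*(-9)**2) = 4110 + (142 + 47)*(-55 + 2*81) = 4110 + 189*(-55 + 162) = 4110 + 189*107 = 4110 + 20223 = 24333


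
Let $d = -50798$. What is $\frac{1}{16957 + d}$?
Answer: $- \frac{1}{33841} \approx -2.955 \cdot 10^{-5}$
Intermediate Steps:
$\frac{1}{16957 + d} = \frac{1}{16957 - 50798} = \frac{1}{-33841} = - \frac{1}{33841}$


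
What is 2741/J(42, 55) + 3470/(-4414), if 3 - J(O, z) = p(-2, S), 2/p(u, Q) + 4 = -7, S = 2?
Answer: 66482532/77245 ≈ 860.67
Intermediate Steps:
p(u, Q) = -2/11 (p(u, Q) = 2/(-4 - 7) = 2/(-11) = 2*(-1/11) = -2/11)
J(O, z) = 35/11 (J(O, z) = 3 - 1*(-2/11) = 3 + 2/11 = 35/11)
2741/J(42, 55) + 3470/(-4414) = 2741/(35/11) + 3470/(-4414) = 2741*(11/35) + 3470*(-1/4414) = 30151/35 - 1735/2207 = 66482532/77245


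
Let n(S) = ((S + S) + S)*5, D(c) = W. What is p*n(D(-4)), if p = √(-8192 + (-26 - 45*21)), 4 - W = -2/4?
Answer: 945*I*√187/2 ≈ 6461.3*I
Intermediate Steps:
W = 9/2 (W = 4 - (-2)/4 = 4 - 1*(-½) = 4 + ½ = 9/2 ≈ 4.5000)
D(c) = 9/2
p = 7*I*√187 (p = √(-8192 + (-26 - 945)) = √(-8192 - 971) = √(-9163) = 7*I*√187 ≈ 95.724*I)
n(S) = 15*S (n(S) = (2*S + S)*5 = (3*S)*5 = 15*S)
p*n(D(-4)) = (7*I*√187)*(15*(9/2)) = (7*I*√187)*(135/2) = 945*I*√187/2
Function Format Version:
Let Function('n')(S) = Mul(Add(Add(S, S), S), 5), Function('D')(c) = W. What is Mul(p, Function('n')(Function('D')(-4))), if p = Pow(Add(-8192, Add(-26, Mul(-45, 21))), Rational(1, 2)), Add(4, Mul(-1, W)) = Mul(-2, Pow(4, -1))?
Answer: Mul(Rational(945, 2), I, Pow(187, Rational(1, 2))) ≈ Mul(6461.3, I)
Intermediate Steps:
W = Rational(9, 2) (W = Add(4, Mul(-1, Mul(-2, Pow(4, -1)))) = Add(4, Mul(-1, Mul(-2, Rational(1, 4)))) = Add(4, Mul(-1, Rational(-1, 2))) = Add(4, Rational(1, 2)) = Rational(9, 2) ≈ 4.5000)
Function('D')(c) = Rational(9, 2)
p = Mul(7, I, Pow(187, Rational(1, 2))) (p = Pow(Add(-8192, Add(-26, -945)), Rational(1, 2)) = Pow(Add(-8192, -971), Rational(1, 2)) = Pow(-9163, Rational(1, 2)) = Mul(7, I, Pow(187, Rational(1, 2))) ≈ Mul(95.724, I))
Function('n')(S) = Mul(15, S) (Function('n')(S) = Mul(Add(Mul(2, S), S), 5) = Mul(Mul(3, S), 5) = Mul(15, S))
Mul(p, Function('n')(Function('D')(-4))) = Mul(Mul(7, I, Pow(187, Rational(1, 2))), Mul(15, Rational(9, 2))) = Mul(Mul(7, I, Pow(187, Rational(1, 2))), Rational(135, 2)) = Mul(Rational(945, 2), I, Pow(187, Rational(1, 2)))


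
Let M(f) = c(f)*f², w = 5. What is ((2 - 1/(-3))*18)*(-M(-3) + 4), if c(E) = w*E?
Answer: 5838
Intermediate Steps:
c(E) = 5*E
M(f) = 5*f³ (M(f) = (5*f)*f² = 5*f³)
((2 - 1/(-3))*18)*(-M(-3) + 4) = ((2 - 1/(-3))*18)*(-5*(-3)³ + 4) = ((2 - 1*(-⅓))*18)*(-5*(-27) + 4) = ((2 + ⅓)*18)*(-1*(-135) + 4) = ((7/3)*18)*(135 + 4) = 42*139 = 5838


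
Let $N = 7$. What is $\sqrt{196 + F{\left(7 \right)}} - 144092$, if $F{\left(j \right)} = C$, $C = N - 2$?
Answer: $-144092 + \sqrt{201} \approx -1.4408 \cdot 10^{5}$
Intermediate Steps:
$C = 5$ ($C = 7 - 2 = 5$)
$F{\left(j \right)} = 5$
$\sqrt{196 + F{\left(7 \right)}} - 144092 = \sqrt{196 + 5} - 144092 = \sqrt{201} - 144092 = -144092 + \sqrt{201}$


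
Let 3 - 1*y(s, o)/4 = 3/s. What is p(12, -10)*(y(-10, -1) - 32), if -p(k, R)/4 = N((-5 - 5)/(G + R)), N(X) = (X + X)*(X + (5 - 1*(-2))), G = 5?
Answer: 13536/5 ≈ 2707.2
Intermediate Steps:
N(X) = 2*X*(7 + X) (N(X) = (2*X)*(X + (5 + 2)) = (2*X)*(X + 7) = (2*X)*(7 + X) = 2*X*(7 + X))
p(k, R) = 80*(7 - 10/(5 + R))/(5 + R) (p(k, R) = -8*(-5 - 5)/(5 + R)*(7 + (-5 - 5)/(5 + R)) = -8*(-10/(5 + R))*(7 - 10/(5 + R)) = -(-80)*(7 - 10/(5 + R))/(5 + R) = 80*(7 - 10/(5 + R))/(5 + R))
y(s, o) = 12 - 12/s
p(12, -10)*(y(-10, -1) - 32) = (80*(25 + 7*(-10))/(5 - 10)²)*((12 - 12/(-10)) - 32) = (80*(25 - 70)/(-5)²)*((12 - 12*(-⅒)) - 32) = (80*(1/25)*(-45))*((12 + 6/5) - 32) = -144*(66/5 - 32) = -144*(-94/5) = 13536/5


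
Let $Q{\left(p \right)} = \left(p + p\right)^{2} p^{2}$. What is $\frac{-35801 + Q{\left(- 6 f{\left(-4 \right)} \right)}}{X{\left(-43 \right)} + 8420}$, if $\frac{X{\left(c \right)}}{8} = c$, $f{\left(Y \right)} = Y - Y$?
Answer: $- \frac{35801}{8076} \approx -4.433$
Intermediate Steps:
$f{\left(Y \right)} = 0$
$X{\left(c \right)} = 8 c$
$Q{\left(p \right)} = 4 p^{4}$ ($Q{\left(p \right)} = \left(2 p\right)^{2} p^{2} = 4 p^{2} p^{2} = 4 p^{4}$)
$\frac{-35801 + Q{\left(- 6 f{\left(-4 \right)} \right)}}{X{\left(-43 \right)} + 8420} = \frac{-35801 + 4 \left(\left(-6\right) 0\right)^{4}}{8 \left(-43\right) + 8420} = \frac{-35801 + 4 \cdot 0^{4}}{-344 + 8420} = \frac{-35801 + 4 \cdot 0}{8076} = \left(-35801 + 0\right) \frac{1}{8076} = \left(-35801\right) \frac{1}{8076} = - \frac{35801}{8076}$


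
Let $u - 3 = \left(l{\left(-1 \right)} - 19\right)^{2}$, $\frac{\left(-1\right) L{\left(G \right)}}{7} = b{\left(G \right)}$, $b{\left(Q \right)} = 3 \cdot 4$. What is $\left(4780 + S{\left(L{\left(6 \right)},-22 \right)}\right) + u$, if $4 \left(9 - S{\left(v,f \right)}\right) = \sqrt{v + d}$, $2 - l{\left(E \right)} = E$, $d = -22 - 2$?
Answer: $5048 - \frac{3 i \sqrt{3}}{2} \approx 5048.0 - 2.5981 i$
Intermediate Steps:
$d = -24$
$b{\left(Q \right)} = 12$
$L{\left(G \right)} = -84$ ($L{\left(G \right)} = \left(-7\right) 12 = -84$)
$l{\left(E \right)} = 2 - E$
$S{\left(v,f \right)} = 9 - \frac{\sqrt{-24 + v}}{4}$ ($S{\left(v,f \right)} = 9 - \frac{\sqrt{v - 24}}{4} = 9 - \frac{\sqrt{-24 + v}}{4}$)
$u = 259$ ($u = 3 + \left(\left(2 - -1\right) - 19\right)^{2} = 3 + \left(\left(2 + 1\right) - 19\right)^{2} = 3 + \left(3 - 19\right)^{2} = 3 + \left(-16\right)^{2} = 3 + 256 = 259$)
$\left(4780 + S{\left(L{\left(6 \right)},-22 \right)}\right) + u = \left(4780 + \left(9 - \frac{\sqrt{-24 - 84}}{4}\right)\right) + 259 = \left(4780 + \left(9 - \frac{\sqrt{-108}}{4}\right)\right) + 259 = \left(4780 + \left(9 - \frac{6 i \sqrt{3}}{4}\right)\right) + 259 = \left(4780 + \left(9 - \frac{3 i \sqrt{3}}{2}\right)\right) + 259 = \left(4789 - \frac{3 i \sqrt{3}}{2}\right) + 259 = 5048 - \frac{3 i \sqrt{3}}{2}$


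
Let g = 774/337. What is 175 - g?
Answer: 58201/337 ≈ 172.70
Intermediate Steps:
g = 774/337 (g = 774*(1/337) = 774/337 ≈ 2.2967)
175 - g = 175 - 1*774/337 = 175 - 774/337 = 58201/337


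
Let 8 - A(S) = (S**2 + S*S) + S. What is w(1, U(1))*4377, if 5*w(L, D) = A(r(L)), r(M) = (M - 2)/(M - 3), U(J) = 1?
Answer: 30639/5 ≈ 6127.8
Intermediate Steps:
r(M) = (-2 + M)/(-3 + M)
A(S) = 8 - S - 2*S**2 (A(S) = 8 - ((S**2 + S*S) + S) = 8 - ((S**2 + S**2) + S) = 8 - (2*S**2 + S) = 8 - (S + 2*S**2) = 8 + (-S - 2*S**2) = 8 - S - 2*S**2)
w(L, D) = 8/5 - 2*(-2 + L)**2/(5*(-3 + L)**2) - (-2 + L)/(5*(-3 + L)) (w(L, D) = (8 - (-2 + L)/(-3 + L) - 2*(-2 + L)**2/(-3 + L)**2)/5 = 8/5 - 2*(-2 + L)**2/(5*(-3 + L)**2) - (-2 + L)/(5*(-3 + L)))
w(1, U(1))*4377 = ((58/5 + 1**2 - 7*1)/(9 + 1**2 - 6*1))*4377 = ((58/5 + 1 - 7)/(9 + 1 - 6))*4377 = ((28/5)/4)*4377 = ((1/4)*(28/5))*4377 = (7/5)*4377 = 30639/5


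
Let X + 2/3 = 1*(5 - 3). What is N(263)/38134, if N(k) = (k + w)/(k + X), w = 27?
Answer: 435/15120131 ≈ 2.8770e-5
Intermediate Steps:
X = 4/3 (X = -⅔ + 1*(5 - 3) = -⅔ + 1*2 = -⅔ + 2 = 4/3 ≈ 1.3333)
N(k) = (27 + k)/(4/3 + k) (N(k) = (k + 27)/(k + 4/3) = (27 + k)/(4/3 + k))
N(263)/38134 = (3*(27 + 263)/(4 + 3*263))/38134 = (3*290/(4 + 789))*(1/38134) = (3*290/793)*(1/38134) = (3*(1/793)*290)*(1/38134) = (870/793)*(1/38134) = 435/15120131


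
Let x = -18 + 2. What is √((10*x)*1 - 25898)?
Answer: I*√26058 ≈ 161.42*I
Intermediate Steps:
x = -16
√((10*x)*1 - 25898) = √((10*(-16))*1 - 25898) = √(-160*1 - 25898) = √(-160 - 25898) = √(-26058) = I*√26058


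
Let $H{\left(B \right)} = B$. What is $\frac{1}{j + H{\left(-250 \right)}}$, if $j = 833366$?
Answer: $\frac{1}{833116} \approx 1.2003 \cdot 10^{-6}$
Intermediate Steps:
$\frac{1}{j + H{\left(-250 \right)}} = \frac{1}{833366 - 250} = \frac{1}{833116}$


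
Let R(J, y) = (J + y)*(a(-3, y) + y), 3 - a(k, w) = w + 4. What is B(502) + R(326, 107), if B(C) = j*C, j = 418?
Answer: 209403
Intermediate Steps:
a(k, w) = -1 - w (a(k, w) = 3 - (w + 4) = 3 - (4 + w) = 3 + (-4 - w) = -1 - w)
B(C) = 418*C
R(J, y) = -J - y (R(J, y) = (J + y)*((-1 - y) + y) = (J + y)*(-1) = -J - y)
B(502) + R(326, 107) = 418*502 + (-1*326 - 1*107) = 209836 + (-326 - 107) = 209836 - 433 = 209403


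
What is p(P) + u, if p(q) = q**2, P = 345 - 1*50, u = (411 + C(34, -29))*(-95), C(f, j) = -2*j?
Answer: 42470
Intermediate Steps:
u = -44555 (u = (411 - 2*(-29))*(-95) = (411 + 58)*(-95) = 469*(-95) = -44555)
P = 295 (P = 345 - 50 = 295)
p(P) + u = 295**2 - 44555 = 87025 - 44555 = 42470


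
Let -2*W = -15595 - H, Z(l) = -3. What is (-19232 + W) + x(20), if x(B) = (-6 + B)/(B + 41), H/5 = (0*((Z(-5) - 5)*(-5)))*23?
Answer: -1394981/122 ≈ -11434.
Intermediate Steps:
H = 0 (H = 5*((0*((-3 - 5)*(-5)))*23) = 5*((0*(-8*(-5)))*23) = 5*((0*40)*23) = 5*(0*23) = 5*0 = 0)
W = 15595/2 (W = -(-15595 - 1*0)/2 = -(-15595 + 0)/2 = -½*(-15595) = 15595/2 ≈ 7797.5)
x(B) = (-6 + B)/(41 + B)
(-19232 + W) + x(20) = (-19232 + 15595/2) + (-6 + 20)/(41 + 20) = -22869/2 + 14/61 = -1394981/122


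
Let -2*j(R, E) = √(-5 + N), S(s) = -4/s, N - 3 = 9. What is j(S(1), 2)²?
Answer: 7/4 ≈ 1.7500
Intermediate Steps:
N = 12 (N = 3 + 9 = 12)
j(R, E) = -√7/2 (j(R, E) = -√(-5 + 12)/2 = -√7/2)
j(S(1), 2)² = (-√7/2)² = 7/4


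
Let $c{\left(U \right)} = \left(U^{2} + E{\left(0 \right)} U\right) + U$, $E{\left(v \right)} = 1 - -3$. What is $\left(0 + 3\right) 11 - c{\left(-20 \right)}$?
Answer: $-267$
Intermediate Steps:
$E{\left(v \right)} = 4$ ($E{\left(v \right)} = 1 + 3 = 4$)
$c{\left(U \right)} = U^{2} + 5 U$ ($c{\left(U \right)} = \left(U^{2} + 4 U\right) + U = U^{2} + 5 U$)
$\left(0 + 3\right) 11 - c{\left(-20 \right)} = \left(0 + 3\right) 11 - - 20 \left(5 - 20\right) = 3 \cdot 11 - \left(-20\right) \left(-15\right) = 33 - 300 = -267$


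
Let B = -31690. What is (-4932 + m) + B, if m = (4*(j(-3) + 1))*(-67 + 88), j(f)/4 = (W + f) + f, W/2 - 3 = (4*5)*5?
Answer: 30662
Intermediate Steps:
W = 206 (W = 6 + 2*((4*5)*5) = 6 + 2*(20*5) = 6 + 2*100 = 6 + 200 = 206)
j(f) = 824 + 8*f (j(f) = 4*((206 + f) + f) = 4*(206 + 2*f) = 824 + 8*f)
m = 67284 (m = (4*((824 + 8*(-3)) + 1))*(-67 + 88) = (4*((824 - 24) + 1))*21 = (4*(800 + 1))*21 = (4*801)*21 = 3204*21 = 67284)
(-4932 + m) + B = (-4932 + 67284) - 31690 = 62352 - 31690 = 30662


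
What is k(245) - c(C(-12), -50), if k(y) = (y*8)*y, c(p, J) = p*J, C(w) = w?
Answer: 479600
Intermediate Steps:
c(p, J) = J*p
k(y) = 8*y² (k(y) = (8*y)*y = 8*y²)
k(245) - c(C(-12), -50) = 8*245² - (-50)*(-12) = 8*60025 - 1*600 = 480200 - 600 = 479600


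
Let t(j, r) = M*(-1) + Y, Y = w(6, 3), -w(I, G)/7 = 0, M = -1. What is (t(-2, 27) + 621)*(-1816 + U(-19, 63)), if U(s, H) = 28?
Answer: -1112136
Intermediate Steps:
w(I, G) = 0 (w(I, G) = -7*0 = 0)
Y = 0
t(j, r) = 1 (t(j, r) = -1*(-1) + 0 = 1 + 0 = 1)
(t(-2, 27) + 621)*(-1816 + U(-19, 63)) = (1 + 621)*(-1816 + 28) = 622*(-1788) = -1112136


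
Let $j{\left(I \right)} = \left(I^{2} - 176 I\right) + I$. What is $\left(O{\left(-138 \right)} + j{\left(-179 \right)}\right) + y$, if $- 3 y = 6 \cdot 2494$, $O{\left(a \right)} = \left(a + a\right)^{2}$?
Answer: $134554$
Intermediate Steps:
$O{\left(a \right)} = 4 a^{2}$ ($O{\left(a \right)} = \left(2 a\right)^{2} = 4 a^{2}$)
$j{\left(I \right)} = I^{2} - 175 I$
$y = -4988$ ($y = - \frac{6 \cdot 2494}{3} = \left(- \frac{1}{3}\right) 14964 = -4988$)
$\left(O{\left(-138 \right)} + j{\left(-179 \right)}\right) + y = \left(4 \left(-138\right)^{2} - 179 \left(-175 - 179\right)\right) - 4988 = \left(4 \cdot 19044 - -63366\right) - 4988 = \left(76176 + 63366\right) - 4988 = 139542 - 4988 = 134554$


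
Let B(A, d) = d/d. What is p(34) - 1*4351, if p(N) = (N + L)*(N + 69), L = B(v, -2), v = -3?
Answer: -746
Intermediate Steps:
B(A, d) = 1
L = 1
p(N) = (1 + N)*(69 + N) (p(N) = (N + 1)*(N + 69) = (1 + N)*(69 + N))
p(34) - 1*4351 = (69 + 34² + 70*34) - 1*4351 = (69 + 1156 + 2380) - 4351 = 3605 - 4351 = -746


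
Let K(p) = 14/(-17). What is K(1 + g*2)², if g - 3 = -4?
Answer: 196/289 ≈ 0.67820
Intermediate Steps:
g = -1 (g = 3 - 4 = -1)
K(p) = -14/17 (K(p) = 14*(-1/17) = -14/17)
K(1 + g*2)² = (-14/17)² = 196/289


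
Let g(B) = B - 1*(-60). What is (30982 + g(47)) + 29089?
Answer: 60178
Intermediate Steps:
g(B) = 60 + B (g(B) = B + 60 = 60 + B)
(30982 + g(47)) + 29089 = (30982 + (60 + 47)) + 29089 = (30982 + 107) + 29089 = 31089 + 29089 = 60178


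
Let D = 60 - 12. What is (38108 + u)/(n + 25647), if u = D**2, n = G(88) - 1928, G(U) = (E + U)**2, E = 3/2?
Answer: 161648/126917 ≈ 1.2737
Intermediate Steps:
E = 3/2 (E = 3*(1/2) = 3/2 ≈ 1.5000)
G(U) = (3/2 + U)**2
D = 48
n = 24329/4 (n = (3 + 2*88)**2/4 - 1928 = (3 + 176)**2/4 - 1928 = (1/4)*179**2 - 1928 = (1/4)*32041 - 1928 = 32041/4 - 1928 = 24329/4 ≈ 6082.3)
u = 2304 (u = 48**2 = 2304)
(38108 + u)/(n + 25647) = (38108 + 2304)/(24329/4 + 25647) = 40412/(126917/4) = 40412*(4/126917) = 161648/126917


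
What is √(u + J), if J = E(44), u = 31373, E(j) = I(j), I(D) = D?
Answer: √31417 ≈ 177.25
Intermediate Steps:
E(j) = j
J = 44
√(u + J) = √(31373 + 44) = √31417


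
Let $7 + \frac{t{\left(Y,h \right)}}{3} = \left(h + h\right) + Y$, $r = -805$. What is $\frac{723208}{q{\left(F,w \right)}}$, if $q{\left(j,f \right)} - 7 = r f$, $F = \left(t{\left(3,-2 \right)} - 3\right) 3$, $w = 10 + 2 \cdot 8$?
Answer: $- \frac{723208}{20923} \approx -34.565$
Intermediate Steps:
$t{\left(Y,h \right)} = -21 + 3 Y + 6 h$ ($t{\left(Y,h \right)} = -21 + 3 \left(\left(h + h\right) + Y\right) = -21 + 3 \left(2 h + Y\right) = -21 + 3 \left(Y + 2 h\right) = -21 + \left(3 Y + 6 h\right) = -21 + 3 Y + 6 h$)
$w = 26$ ($w = 10 + 16 = 26$)
$F = -81$ ($F = \left(\left(-21 + 3 \cdot 3 + 6 \left(-2\right)\right) - 3\right) 3 = \left(\left(-21 + 9 - 12\right) - 3\right) 3 = \left(-24 - 3\right) 3 = \left(-27\right) 3 = -81$)
$q{\left(j,f \right)} = 7 - 805 f$
$\frac{723208}{q{\left(F,w \right)}} = \frac{723208}{7 - 20930} = \frac{723208}{-20923} = 723208 \left(- \frac{1}{20923}\right) = - \frac{723208}{20923}$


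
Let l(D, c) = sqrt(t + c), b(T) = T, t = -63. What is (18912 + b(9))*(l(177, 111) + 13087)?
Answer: 247619127 + 75684*sqrt(3) ≈ 2.4775e+8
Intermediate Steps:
l(D, c) = sqrt(-63 + c)
(18912 + b(9))*(l(177, 111) + 13087) = (18912 + 9)*(sqrt(-63 + 111) + 13087) = 18921*(sqrt(48) + 13087) = 18921*(4*sqrt(3) + 13087) = 18921*(13087 + 4*sqrt(3)) = 247619127 + 75684*sqrt(3)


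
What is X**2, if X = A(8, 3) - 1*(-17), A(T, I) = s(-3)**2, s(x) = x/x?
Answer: 324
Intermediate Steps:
s(x) = 1
A(T, I) = 1 (A(T, I) = 1**2 = 1)
X = 18 (X = 1 - 1*(-17) = 1 + 17 = 18)
X**2 = 18**2 = 324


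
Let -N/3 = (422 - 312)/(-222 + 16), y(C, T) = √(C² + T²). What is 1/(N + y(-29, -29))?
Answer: -16995/17817113 + 307661*√2/17817113 ≈ 0.023466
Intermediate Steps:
N = 165/103 (N = -3*(422 - 312)/(-222 + 16) = -330/(-206) = -330*(-1)/206 = -3*(-55/103) = 165/103 ≈ 1.6019)
1/(N + y(-29, -29)) = 1/(165/103 + √((-29)² + (-29)²)) = 1/(165/103 + √(841 + 841)) = 1/(165/103 + √1682) = 1/(165/103 + 29*√2)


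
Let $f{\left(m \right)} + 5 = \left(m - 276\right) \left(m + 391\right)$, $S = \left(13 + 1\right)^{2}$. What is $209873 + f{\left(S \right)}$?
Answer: $162908$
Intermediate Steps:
$S = 196$ ($S = 14^{2} = 196$)
$f{\left(m \right)} = -5 + \left(-276 + m\right) \left(391 + m\right)$ ($f{\left(m \right)} = -5 + \left(m - 276\right) \left(m + 391\right) = -5 + \left(-276 + m\right) \left(391 + m\right)$)
$209873 + f{\left(S \right)} = 209873 + \left(-107921 + 196^{2} + 115 \cdot 196\right) = 209873 + \left(-107921 + 38416 + 22540\right) = 209873 - 46965 = 162908$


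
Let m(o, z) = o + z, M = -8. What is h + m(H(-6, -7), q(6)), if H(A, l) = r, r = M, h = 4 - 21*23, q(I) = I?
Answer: -481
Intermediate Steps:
h = -479 (h = 4 - 483 = -479)
r = -8
H(A, l) = -8
h + m(H(-6, -7), q(6)) = -479 + (-8 + 6) = -479 - 2 = -481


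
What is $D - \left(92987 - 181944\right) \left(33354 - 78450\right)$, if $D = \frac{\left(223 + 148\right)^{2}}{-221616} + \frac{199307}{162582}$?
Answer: $- \frac{24090203754878534569}{6005128752} \approx -4.0116 \cdot 10^{9}$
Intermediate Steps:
$D = \frac{3631945175}{6005128752}$ ($D = 371^{2} \left(- \frac{1}{221616}\right) + 199307 \cdot \frac{1}{162582} = 137641 \left(- \frac{1}{221616}\right) + \frac{199307}{162582} = - \frac{137641}{221616} + \frac{199307}{162582} = \frac{3631945175}{6005128752} \approx 0.60481$)
$D - \left(92987 - 181944\right) \left(33354 - 78450\right) = \frac{3631945175}{6005128752} - \left(92987 - 181944\right) \left(33354 - 78450\right) = \frac{3631945175}{6005128752} - \left(-88957\right) \left(-45096\right) = \frac{3631945175}{6005128752} - 4011604872 = - \frac{24090203754878534569}{6005128752}$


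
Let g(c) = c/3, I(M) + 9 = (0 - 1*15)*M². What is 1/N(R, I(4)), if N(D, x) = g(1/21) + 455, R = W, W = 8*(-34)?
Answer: 63/28666 ≈ 0.0021977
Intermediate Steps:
I(M) = -9 - 15*M² (I(M) = -9 + (0 - 1*15)*M² = -9 + (0 - 15)*M² = -9 - 15*M²)
g(c) = c/3 (g(c) = c*(⅓) = c/3)
W = -272
R = -272
N(D, x) = 28666/63 (N(D, x) = (⅓)/21 + 455 = (⅓)*(1/21) + 455 = 1/63 + 455 = 28666/63)
1/N(R, I(4)) = 1/(28666/63) = 63/28666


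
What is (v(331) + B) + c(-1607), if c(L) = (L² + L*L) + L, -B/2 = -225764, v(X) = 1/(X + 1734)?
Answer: 11594601236/2065 ≈ 5.6148e+6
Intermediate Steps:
v(X) = 1/(1734 + X)
B = 451528 (B = -2*(-225764) = 451528)
c(L) = L + 2*L² (c(L) = (L² + L²) + L = 2*L² + L = L + 2*L²)
(v(331) + B) + c(-1607) = (1/(1734 + 331) + 451528) - 1607*(1 + 2*(-1607)) = (1/2065 + 451528) - 1607*(1 - 3214) = (1/2065 + 451528) - 1607*(-3213) = 932405321/2065 + 5163291 = 11594601236/2065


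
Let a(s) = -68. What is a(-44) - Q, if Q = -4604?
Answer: 4536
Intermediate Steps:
a(-44) - Q = -68 - 1*(-4604) = -68 + 4604 = 4536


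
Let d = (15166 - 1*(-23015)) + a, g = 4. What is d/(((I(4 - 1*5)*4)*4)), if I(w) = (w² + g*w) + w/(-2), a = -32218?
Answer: -5963/40 ≈ -149.07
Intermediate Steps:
d = 5963 (d = (15166 - 1*(-23015)) - 32218 = (15166 + 23015) - 32218 = 38181 - 32218 = 5963)
I(w) = w² + 7*w/2 (I(w) = (w² + 4*w) + w/(-2) = (w² + 4*w) + w*(-½) = (w² + 4*w) - w/2 = w² + 7*w/2)
d/(((I(4 - 1*5)*4)*4)) = 5963/(((((4 - 1*5)*(7 + 2*(4 - 1*5))/2)*4)*4)) = 5963/(((((4 - 5)*(7 + 2*(4 - 5))/2)*4)*4)) = 5963/(((((½)*(-1)*(7 + 2*(-1)))*4)*4)) = 5963/(((((½)*(-1)*(7 - 2))*4)*4)) = 5963/(((((½)*(-1)*5)*4)*4)) = 5963/((-5/2*4*4)) = 5963/((-10*4)) = 5963/(-40) = 5963*(-1/40) = -5963/40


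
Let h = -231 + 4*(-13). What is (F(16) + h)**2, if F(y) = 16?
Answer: 71289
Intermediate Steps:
h = -283 (h = -231 - 52 = -283)
(F(16) + h)**2 = (16 - 283)**2 = (-267)**2 = 71289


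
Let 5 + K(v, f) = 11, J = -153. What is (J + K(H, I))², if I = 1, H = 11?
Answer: 21609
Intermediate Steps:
K(v, f) = 6 (K(v, f) = -5 + 11 = 6)
(J + K(H, I))² = (-153 + 6)² = (-147)² = 21609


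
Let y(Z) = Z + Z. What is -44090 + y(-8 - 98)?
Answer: -44302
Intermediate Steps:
y(Z) = 2*Z
-44090 + y(-8 - 98) = -44090 + 2*(-8 - 98) = -44090 + 2*(-106) = -44090 - 212 = -44302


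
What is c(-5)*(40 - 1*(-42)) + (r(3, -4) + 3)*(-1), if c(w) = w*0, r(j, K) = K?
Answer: 1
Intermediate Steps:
c(w) = 0
c(-5)*(40 - 1*(-42)) + (r(3, -4) + 3)*(-1) = 0*(40 - 1*(-42)) + (-4 + 3)*(-1) = 0*(40 + 42) - 1*(-1) = 0*82 + 1 = 0 + 1 = 1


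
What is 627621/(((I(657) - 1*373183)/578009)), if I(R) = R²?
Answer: 362770586589/58466 ≈ 6.2048e+6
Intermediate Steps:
627621/(((I(657) - 1*373183)/578009)) = 627621/(((657² - 1*373183)/578009)) = 627621/(((431649 - 373183)*(1/578009))) = 627621/((58466*(1/578009))) = 627621/(58466/578009) = 627621*(578009/58466) = 362770586589/58466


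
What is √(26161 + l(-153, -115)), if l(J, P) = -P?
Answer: 2*√6569 ≈ 162.10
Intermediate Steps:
√(26161 + l(-153, -115)) = √(26161 - 1*(-115)) = √(26161 + 115) = √26276 = 2*√6569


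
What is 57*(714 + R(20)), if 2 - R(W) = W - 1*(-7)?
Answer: 39273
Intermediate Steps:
R(W) = -5 - W (R(W) = 2 - (W - 1*(-7)) = 2 - (W + 7) = 2 - (7 + W) = 2 + (-7 - W) = -5 - W)
57*(714 + R(20)) = 57*(714 + (-5 - 1*20)) = 57*(714 + (-5 - 20)) = 57*(714 - 25) = 57*689 = 39273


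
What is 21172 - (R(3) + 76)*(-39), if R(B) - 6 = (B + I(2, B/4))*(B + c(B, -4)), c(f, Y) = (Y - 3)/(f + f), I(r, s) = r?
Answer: 49455/2 ≈ 24728.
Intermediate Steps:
c(f, Y) = (-3 + Y)/(2*f) (c(f, Y) = (-3 + Y)/((2*f)) = (-3 + Y)*(1/(2*f)) = (-3 + Y)/(2*f))
R(B) = 6 + (2 + B)*(B - 7/(2*B)) (R(B) = 6 + (B + 2)*(B + (-3 - 4)/(2*B)) = 6 + (2 + B)*(B + (1/2)*(-7)/B) = 6 + (2 + B)*(B - 7/(2*B)))
21172 - (R(3) + 76)*(-39) = 21172 - ((5/2 + 3**2 - 7/3 + 2*3) + 76)*(-39) = 21172 - ((5/2 + 9 - 7*1/3 + 6) + 76)*(-39) = 21172 - ((5/2 + 9 - 7/3 + 6) + 76)*(-39) = 21172 - (91/6 + 76)*(-39) = 21172 - 547*(-39)/6 = 21172 - 1*(-7111/2) = 21172 + 7111/2 = 49455/2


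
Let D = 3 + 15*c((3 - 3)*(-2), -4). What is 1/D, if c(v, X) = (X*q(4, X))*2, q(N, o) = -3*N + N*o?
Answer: 1/3363 ≈ 0.00029735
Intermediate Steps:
c(v, X) = 2*X*(-12 + 4*X) (c(v, X) = (X*(4*(-3 + X)))*2 = (X*(-12 + 4*X))*2 = 2*X*(-12 + 4*X))
D = 3363 (D = 3 + 15*(8*(-4)*(-3 - 4)) = 3 + 15*(8*(-4)*(-7)) = 3 + 15*224 = 3 + 3360 = 3363)
1/D = 1/3363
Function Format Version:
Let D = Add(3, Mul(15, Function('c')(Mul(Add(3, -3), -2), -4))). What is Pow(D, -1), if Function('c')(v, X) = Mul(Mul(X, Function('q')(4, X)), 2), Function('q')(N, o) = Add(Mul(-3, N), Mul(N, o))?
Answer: Rational(1, 3363) ≈ 0.00029735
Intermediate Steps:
Function('c')(v, X) = Mul(2, X, Add(-12, Mul(4, X))) (Function('c')(v, X) = Mul(Mul(X, Mul(4, Add(-3, X))), 2) = Mul(Mul(X, Add(-12, Mul(4, X))), 2) = Mul(2, X, Add(-12, Mul(4, X))))
D = 3363 (D = Add(3, Mul(15, Mul(8, -4, Add(-3, -4)))) = Add(3, Mul(15, Mul(8, -4, -7))) = Add(3, Mul(15, 224)) = Add(3, 3360) = 3363)
Pow(D, -1) = Pow(3363, -1) = Rational(1, 3363)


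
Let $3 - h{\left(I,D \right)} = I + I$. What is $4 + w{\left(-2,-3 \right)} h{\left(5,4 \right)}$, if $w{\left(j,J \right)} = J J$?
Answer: $-59$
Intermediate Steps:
$w{\left(j,J \right)} = J^{2}$
$h{\left(I,D \right)} = 3 - 2 I$ ($h{\left(I,D \right)} = 3 - \left(I + I\right) = 3 - 2 I$)
$4 + w{\left(-2,-3 \right)} h{\left(5,4 \right)} = 4 + \left(-3\right)^{2} \left(3 - 10\right) = 4 + 9 \left(3 - 10\right) = 4 + 9 \left(-7\right) = 4 - 63 = -59$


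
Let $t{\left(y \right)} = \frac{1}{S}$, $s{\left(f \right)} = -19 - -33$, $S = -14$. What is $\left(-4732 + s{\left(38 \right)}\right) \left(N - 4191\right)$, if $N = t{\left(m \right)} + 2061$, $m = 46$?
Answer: $10049677$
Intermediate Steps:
$s{\left(f \right)} = 14$ ($s{\left(f \right)} = -19 + 33 = 14$)
$t{\left(y \right)} = - \frac{1}{14}$ ($t{\left(y \right)} = \frac{1}{-14} = - \frac{1}{14}$)
$N = \frac{28853}{14}$ ($N = - \frac{1}{14} + 2061 = \frac{28853}{14} \approx 2060.9$)
$\left(-4732 + s{\left(38 \right)}\right) \left(N - 4191\right) = \left(-4732 + 14\right) \left(\frac{28853}{14} - 4191\right) = \left(-4718\right) \left(- \frac{29821}{14}\right) = 10049677$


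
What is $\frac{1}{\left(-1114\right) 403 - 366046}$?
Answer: $- \frac{1}{814988} \approx -1.227 \cdot 10^{-6}$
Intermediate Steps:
$\frac{1}{\left(-1114\right) 403 - 366046} = \frac{1}{-448942 - 366046} = \frac{1}{-814988} = - \frac{1}{814988}$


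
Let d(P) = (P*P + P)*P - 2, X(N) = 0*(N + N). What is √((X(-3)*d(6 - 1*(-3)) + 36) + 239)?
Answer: 5*√11 ≈ 16.583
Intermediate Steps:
X(N) = 0 (X(N) = 0*(2*N) = 0)
d(P) = -2 + P*(P + P²) (d(P) = (P² + P)*P - 2 = (P + P²)*P - 2 = P*(P + P²) - 2 = -2 + P*(P + P²))
√((X(-3)*d(6 - 1*(-3)) + 36) + 239) = √((0*(-2 + (6 - 1*(-3))² + (6 - 1*(-3))³) + 36) + 239) = √((0*(-2 + (6 + 3)² + (6 + 3)³) + 36) + 239) = √((0*(-2 + 9² + 9³) + 36) + 239) = √((0*(-2 + 81 + 729) + 36) + 239) = √((0*808 + 36) + 239) = √((0 + 36) + 239) = √(36 + 239) = √275 = 5*√11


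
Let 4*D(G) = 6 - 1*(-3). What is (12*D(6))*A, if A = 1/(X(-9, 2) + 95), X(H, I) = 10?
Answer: 9/35 ≈ 0.25714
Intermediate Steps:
D(G) = 9/4 (D(G) = (6 - 1*(-3))/4 = (6 + 3)/4 = (1/4)*9 = 9/4)
A = 1/105 (A = 1/(10 + 95) = 1/105 ≈ 0.0095238)
(12*D(6))*A = (12*(9/4))*(1/105) = 27*(1/105) = 9/35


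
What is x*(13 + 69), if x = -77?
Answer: -6314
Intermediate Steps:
x*(13 + 69) = -77*(13 + 69) = -77*82 = -6314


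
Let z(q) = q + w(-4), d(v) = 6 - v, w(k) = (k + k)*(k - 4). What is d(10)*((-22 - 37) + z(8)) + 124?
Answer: 72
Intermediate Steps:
w(k) = 2*k*(-4 + k) (w(k) = (2*k)*(-4 + k) = 2*k*(-4 + k))
z(q) = 64 + q (z(q) = q + 2*(-4)*(-4 - 4) = q + 2*(-4)*(-8) = q + 64 = 64 + q)
d(10)*((-22 - 37) + z(8)) + 124 = (6 - 1*10)*((-22 - 37) + (64 + 8)) + 124 = (6 - 10)*(-59 + 72) + 124 = -4*13 + 124 = -52 + 124 = 72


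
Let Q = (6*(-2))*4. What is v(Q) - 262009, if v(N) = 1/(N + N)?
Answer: -25152865/96 ≈ -2.6201e+5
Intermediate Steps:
Q = -48 (Q = -12*4 = -48)
v(N) = 1/(2*N)
v(Q) - 262009 = (½)/(-48) - 262009 = (½)*(-1/48) - 262009 = -1/96 - 262009 = -25152865/96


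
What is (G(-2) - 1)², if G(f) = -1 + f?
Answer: 16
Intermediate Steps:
(G(-2) - 1)² = ((-1 - 2) - 1)² = (-3 - 1)² = (-4)² = 16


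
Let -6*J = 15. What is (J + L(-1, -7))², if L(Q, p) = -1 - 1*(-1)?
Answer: 25/4 ≈ 6.2500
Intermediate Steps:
L(Q, p) = 0 (L(Q, p) = -1 + 1 = 0)
J = -5/2 (J = -⅙*15 = -5/2 ≈ -2.5000)
(J + L(-1, -7))² = (-5/2 + 0)² = (-5/2)² = 25/4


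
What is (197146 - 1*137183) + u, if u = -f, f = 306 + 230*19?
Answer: 55287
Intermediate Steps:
f = 4676 (f = 306 + 4370 = 4676)
u = -4676 (u = -1*4676 = -4676)
(197146 - 1*137183) + u = (197146 - 1*137183) - 4676 = (197146 - 137183) - 4676 = 59963 - 4676 = 55287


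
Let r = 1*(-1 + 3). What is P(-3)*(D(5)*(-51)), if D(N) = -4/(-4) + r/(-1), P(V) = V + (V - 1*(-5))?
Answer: -51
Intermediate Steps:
r = 2 (r = 1*2 = 2)
P(V) = 5 + 2*V (P(V) = V + (V + 5) = V + (5 + V) = 5 + 2*V)
D(N) = -1 (D(N) = -4/(-4) + 2/(-1) = -4*(-¼) + 2*(-1) = 1 - 2 = -1)
P(-3)*(D(5)*(-51)) = (5 + 2*(-3))*(-1*(-51)) = (5 - 6)*51 = -1*51 = -51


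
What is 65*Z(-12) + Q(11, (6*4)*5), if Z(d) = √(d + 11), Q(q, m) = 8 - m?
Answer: -112 + 65*I ≈ -112.0 + 65.0*I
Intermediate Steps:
Z(d) = √(11 + d)
65*Z(-12) + Q(11, (6*4)*5) = 65*√(11 - 12) + (8 - 6*4*5) = 65*√(-1) + (8 - 24*5) = 65*I + (8 - 1*120) = 65*I + (8 - 120) = 65*I - 112 = -112 + 65*I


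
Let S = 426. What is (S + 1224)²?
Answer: 2722500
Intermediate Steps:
(S + 1224)² = (426 + 1224)² = 1650² = 2722500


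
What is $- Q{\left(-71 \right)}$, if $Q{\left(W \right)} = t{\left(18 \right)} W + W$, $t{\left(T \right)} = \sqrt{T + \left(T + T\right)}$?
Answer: $71 + 213 \sqrt{6} \approx 592.74$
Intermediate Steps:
$t{\left(T \right)} = \sqrt{3} \sqrt{T}$ ($t{\left(T \right)} = \sqrt{T + 2 T} = \sqrt{3 T} = \sqrt{3} \sqrt{T}$)
$Q{\left(W \right)} = W + 3 W \sqrt{6}$ ($Q{\left(W \right)} = \sqrt{3} \sqrt{18} W + W = \sqrt{3} \cdot 3 \sqrt{2} W + W = 3 \sqrt{6} W + W = 3 W \sqrt{6} + W = W + 3 W \sqrt{6}$)
$- Q{\left(-71 \right)} = - \left(-71\right) \left(1 + 3 \sqrt{6}\right) = - (-71 - 213 \sqrt{6}) = 71 + 213 \sqrt{6}$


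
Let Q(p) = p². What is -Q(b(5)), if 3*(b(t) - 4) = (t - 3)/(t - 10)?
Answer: -3364/225 ≈ -14.951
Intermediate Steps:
b(t) = 4 + (-3 + t)/(3*(-10 + t)) (b(t) = 4 + ((t - 3)/(t - 10))/3 = 4 + ((-3 + t)/(-10 + t))/3 = 4 + (-3 + t)/(3*(-10 + t)))
-Q(b(5)) = -((-123 + 13*5)/(3*(-10 + 5)))² = -((⅓)*(-123 + 65)/(-5))² = -((⅓)*(-⅕)*(-58))² = -(58/15)² = -1*3364/225 = -3364/225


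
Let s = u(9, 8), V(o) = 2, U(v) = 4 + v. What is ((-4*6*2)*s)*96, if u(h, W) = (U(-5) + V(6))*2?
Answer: -9216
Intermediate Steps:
u(h, W) = 2 (u(h, W) = ((4 - 5) + 2)*2 = (-1 + 2)*2 = 1*2 = 2)
s = 2
((-4*6*2)*s)*96 = ((-4*6*2)*2)*96 = (-24*2*2)*96 = -48*2*96 = -96*96 = -9216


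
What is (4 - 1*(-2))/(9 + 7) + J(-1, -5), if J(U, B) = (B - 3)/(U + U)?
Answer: 35/8 ≈ 4.3750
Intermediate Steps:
J(U, B) = (-3 + B)/(2*U) (J(U, B) = (-3 + B)/((2*U)) = (-3 + B)*(1/(2*U)) = (-3 + B)/(2*U))
(4 - 1*(-2))/(9 + 7) + J(-1, -5) = (4 - 1*(-2))/(9 + 7) + (1/2)*(-3 - 5)/(-1) = (4 + 2)/16 + (1/2)*(-1)*(-8) = 6*(1/16) + 4 = 3/8 + 4 = 35/8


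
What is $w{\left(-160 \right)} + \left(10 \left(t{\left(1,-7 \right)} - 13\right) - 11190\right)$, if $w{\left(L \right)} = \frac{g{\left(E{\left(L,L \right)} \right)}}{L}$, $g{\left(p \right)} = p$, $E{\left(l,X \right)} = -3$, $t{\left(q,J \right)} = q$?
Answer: $- \frac{1809597}{160} \approx -11310.0$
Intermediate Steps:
$w{\left(L \right)} = - \frac{3}{L}$
$w{\left(-160 \right)} + \left(10 \left(t{\left(1,-7 \right)} - 13\right) - 11190\right) = - \frac{3}{-160} - \left(11190 - 10 \left(1 - 13\right)\right) = \left(-3\right) \left(- \frac{1}{160}\right) + \left(10 \left(-12\right) - 11190\right) = \frac{3}{160} - 11310 = - \frac{1809597}{160}$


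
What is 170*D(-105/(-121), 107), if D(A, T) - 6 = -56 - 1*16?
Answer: -11220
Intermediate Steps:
D(A, T) = -66 (D(A, T) = 6 + (-56 - 1*16) = 6 + (-56 - 16) = 6 - 72 = -66)
170*D(-105/(-121), 107) = 170*(-66) = -11220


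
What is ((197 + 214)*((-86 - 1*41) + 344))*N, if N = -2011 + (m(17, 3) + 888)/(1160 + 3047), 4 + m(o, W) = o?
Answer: -107780909616/601 ≈ -1.7934e+8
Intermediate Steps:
m(o, W) = -4 + o
N = -8459376/4207 (N = -2011 + ((-4 + 17) + 888)/(1160 + 3047) = -2011 + (13 + 888)/4207 = -2011 + 901*(1/4207) = -2011 + 901/4207 = -8459376/4207 ≈ -2010.8)
((197 + 214)*((-86 - 1*41) + 344))*N = ((197 + 214)*((-86 - 1*41) + 344))*(-8459376/4207) = (411*((-86 - 41) + 344))*(-8459376/4207) = (411*(-127 + 344))*(-8459376/4207) = (411*217)*(-8459376/4207) = 89187*(-8459376/4207) = -107780909616/601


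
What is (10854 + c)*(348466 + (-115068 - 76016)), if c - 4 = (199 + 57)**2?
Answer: 12023040508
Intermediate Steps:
c = 65540 (c = 4 + (199 + 57)**2 = 4 + 256**2 = 4 + 65536 = 65540)
(10854 + c)*(348466 + (-115068 - 76016)) = (10854 + 65540)*(348466 + (-115068 - 76016)) = 76394*(348466 - 191084) = 76394*157382 = 12023040508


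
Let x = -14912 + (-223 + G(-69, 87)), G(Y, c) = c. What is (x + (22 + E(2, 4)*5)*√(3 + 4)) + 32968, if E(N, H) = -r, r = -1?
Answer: 17920 + 27*√7 ≈ 17991.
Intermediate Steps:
E(N, H) = 1 (E(N, H) = -1*(-1) = 1)
x = -15048 (x = -14912 + (-223 + 87) = -14912 - 136 = -15048)
(x + (22 + E(2, 4)*5)*√(3 + 4)) + 32968 = (-15048 + (22 + 1*5)*√(3 + 4)) + 32968 = (-15048 + (22 + 5)*√7) + 32968 = (-15048 + 27*√7) + 32968 = 17920 + 27*√7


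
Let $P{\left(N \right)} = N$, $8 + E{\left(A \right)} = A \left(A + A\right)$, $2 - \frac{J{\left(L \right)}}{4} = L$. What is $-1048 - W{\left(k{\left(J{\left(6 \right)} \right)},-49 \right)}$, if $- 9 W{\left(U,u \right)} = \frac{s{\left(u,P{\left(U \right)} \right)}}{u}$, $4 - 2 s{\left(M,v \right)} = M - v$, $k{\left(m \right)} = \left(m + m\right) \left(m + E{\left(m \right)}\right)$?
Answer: $- \frac{908773}{882} \approx -1030.4$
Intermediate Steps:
$J{\left(L \right)} = 8 - 4 L$
$E{\left(A \right)} = -8 + 2 A^{2}$ ($E{\left(A \right)} = -8 + A \left(A + A\right) = -8 + A 2 A = -8 + 2 A^{2}$)
$k{\left(m \right)} = 2 m \left(-8 + m + 2 m^{2}\right)$ ($k{\left(m \right)} = \left(m + m\right) \left(m + \left(-8 + 2 m^{2}\right)\right) = 2 m \left(-8 + m + 2 m^{2}\right)$)
$s{\left(M,v \right)} = 2 + \frac{v}{2} - \frac{M}{2}$ ($s{\left(M,v \right)} = 2 - \frac{M - v}{2} = 2 - \left(\frac{M}{2} - \frac{v}{2}\right) = 2 + \frac{v}{2} - \frac{M}{2}$)
$W{\left(U,u \right)} = - \frac{2 + \frac{U}{2} - \frac{u}{2}}{9 u}$ ($W{\left(U,u \right)} = - \frac{\left(2 + \frac{U}{2} - \frac{u}{2}\right) \frac{1}{u}}{9} = - \frac{\frac{1}{u} \left(2 + \frac{U}{2} - \frac{u}{2}\right)}{9} = - \frac{2 + \frac{U}{2} - \frac{u}{2}}{9 u}$)
$-1048 - W{\left(k{\left(J{\left(6 \right)} \right)},-49 \right)} = -1048 - \frac{-4 - 49 - 2 \left(8 - 24\right) \left(-8 + \left(8 - 24\right) + 2 \left(8 - 24\right)^{2}\right)}{18 \left(-49\right)} = -1048 - \frac{1}{18} \left(- \frac{1}{49}\right) \left(-4 - 49 - 2 \left(8 - 24\right) \left(-8 + \left(8 - 24\right) + 2 \left(8 - 24\right)^{2}\right)\right) = -1048 - \frac{1}{18} \left(- \frac{1}{49}\right) \left(-4 - 49 - 2 \left(-16\right) \left(-8 - 16 + 2 \left(-16\right)^{2}\right)\right) = -1048 - \frac{1}{18} \left(- \frac{1}{49}\right) \left(-4 - 49 - 2 \left(-16\right) \left(-8 - 16 + 2 \cdot 256\right)\right) = -1048 - \frac{1}{18} \left(- \frac{1}{49}\right) \left(-4 - 49 - 2 \left(-16\right) \left(-8 - 16 + 512\right)\right) = -1048 - \frac{1}{18} \left(- \frac{1}{49}\right) \left(-4 - 49 - 2 \left(-16\right) 488\right) = -1048 - \frac{1}{18} \left(- \frac{1}{49}\right) \left(-4 - 49 - -15616\right) = -1048 - \frac{1}{18} \left(- \frac{1}{49}\right) \left(-4 - 49 + 15616\right) = -1048 - \frac{1}{18} \left(- \frac{1}{49}\right) 15563 = -1048 - - \frac{15563}{882} = -1048 + \frac{15563}{882} = - \frac{908773}{882}$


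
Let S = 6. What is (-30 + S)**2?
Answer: 576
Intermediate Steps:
(-30 + S)**2 = (-30 + 6)**2 = (-24)**2 = 576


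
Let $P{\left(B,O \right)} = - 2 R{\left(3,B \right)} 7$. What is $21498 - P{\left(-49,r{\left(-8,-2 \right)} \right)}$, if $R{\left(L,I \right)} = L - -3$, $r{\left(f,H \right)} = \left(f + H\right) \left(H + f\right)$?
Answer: $21582$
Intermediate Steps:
$r{\left(f,H \right)} = \left(H + f\right)^{2}$ ($r{\left(f,H \right)} = \left(H + f\right) \left(H + f\right) = \left(H + f\right)^{2}$)
$R{\left(L,I \right)} = 3 + L$ ($R{\left(L,I \right)} = L + 3 = 3 + L$)
$P{\left(B,O \right)} = -84$ ($P{\left(B,O \right)} = - 2 \left(3 + 3\right) 7 = \left(-2\right) 6 \cdot 7 = \left(-12\right) 7 = -84$)
$21498 - P{\left(-49,r{\left(-8,-2 \right)} \right)} = 21498 - -84 = 21498 + 84 = 21582$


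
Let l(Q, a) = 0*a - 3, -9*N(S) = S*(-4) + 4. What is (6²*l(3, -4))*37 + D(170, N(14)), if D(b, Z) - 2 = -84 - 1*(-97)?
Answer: -3981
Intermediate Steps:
N(S) = -4/9 + 4*S/9 (N(S) = -(S*(-4) + 4)/9 = -(-4*S + 4)/9 = -(4 - 4*S)/9 = -4/9 + 4*S/9)
l(Q, a) = -3 (l(Q, a) = 0 - 3 = -3)
D(b, Z) = 15 (D(b, Z) = 2 + (-84 - 1*(-97)) = 2 + (-84 + 97) = 2 + 13 = 15)
(6²*l(3, -4))*37 + D(170, N(14)) = (6²*(-3))*37 + 15 = (36*(-3))*37 + 15 = -108*37 + 15 = -3996 + 15 = -3981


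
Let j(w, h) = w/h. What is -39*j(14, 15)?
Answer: -182/5 ≈ -36.400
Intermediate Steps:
-39*j(14, 15) = -546/15 = -39*14/15 = -182/5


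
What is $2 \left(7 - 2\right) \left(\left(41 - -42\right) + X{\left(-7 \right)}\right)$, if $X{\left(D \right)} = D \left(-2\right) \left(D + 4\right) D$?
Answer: $3770$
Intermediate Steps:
$X{\left(D \right)} = - 2 D^{2} \left(4 + D\right)$ ($X{\left(D \right)} = - 2 D \left(4 + D\right) D = - 2 D D \left(4 + D\right) = - 2 D^{2} \left(4 + D\right)$)
$2 \left(7 - 2\right) \left(\left(41 - -42\right) + X{\left(-7 \right)}\right) = 2 \left(7 - 2\right) \left(\left(41 - -42\right) + 2 \left(-7\right)^{2} \left(-4 - -7\right)\right) = 2 \cdot 5 \left(\left(41 + 42\right) + 2 \cdot 49 \left(-4 + 7\right)\right) = 10 \left(83 + 2 \cdot 49 \cdot 3\right) = 10 \left(83 + 294\right) = 10 \cdot 377 = 3770$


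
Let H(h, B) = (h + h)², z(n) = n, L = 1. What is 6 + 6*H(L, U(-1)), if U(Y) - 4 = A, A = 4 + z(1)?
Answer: 30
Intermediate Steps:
A = 5 (A = 4 + 1 = 5)
U(Y) = 9 (U(Y) = 4 + 5 = 9)
H(h, B) = 4*h² (H(h, B) = (2*h)² = 4*h²)
6 + 6*H(L, U(-1)) = 6 + 6*(4*1²) = 6 + 6*(4*1) = 6 + 6*4 = 6 + 24 = 30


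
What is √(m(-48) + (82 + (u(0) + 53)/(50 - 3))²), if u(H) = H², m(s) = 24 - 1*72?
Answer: √15158617/47 ≈ 82.839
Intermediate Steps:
m(s) = -48 (m(s) = 24 - 72 = -48)
√(m(-48) + (82 + (u(0) + 53)/(50 - 3))²) = √(-48 + (82 + (0² + 53)/(50 - 3))²) = √(-48 + (82 + (0 + 53)/47)²) = √(-48 + (82 + 53*(1/47))²) = √(-48 + (82 + 53/47)²) = √(-48 + (3907/47)²) = √(-48 + 15264649/2209) = √(15158617/2209) = √15158617/47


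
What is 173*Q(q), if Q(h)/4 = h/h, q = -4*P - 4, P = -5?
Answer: 692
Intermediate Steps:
q = 16 (q = -4*(-5) - 4 = 20 - 4 = 16)
Q(h) = 4 (Q(h) = 4*(h/h) = 4*1 = 4)
173*Q(q) = 173*4 = 692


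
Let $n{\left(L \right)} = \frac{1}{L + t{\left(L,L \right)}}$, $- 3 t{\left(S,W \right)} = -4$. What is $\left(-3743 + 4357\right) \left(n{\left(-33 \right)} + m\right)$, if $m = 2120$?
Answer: $\frac{123657758}{95} \approx 1.3017 \cdot 10^{6}$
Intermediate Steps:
$t{\left(S,W \right)} = \frac{4}{3}$ ($t{\left(S,W \right)} = \left(- \frac{1}{3}\right) \left(-4\right) = \frac{4}{3}$)
$n{\left(L \right)} = \frac{1}{\frac{4}{3} + L}$ ($n{\left(L \right)} = \frac{1}{L + \frac{4}{3}} = \frac{1}{\frac{4}{3} + L}$)
$\left(-3743 + 4357\right) \left(n{\left(-33 \right)} + m\right) = \left(-3743 + 4357\right) \left(\frac{3}{4 + 3 \left(-33\right)} + 2120\right) = 614 \left(\frac{3}{4 - 99} + 2120\right) = 614 \left(\frac{3}{-95} + 2120\right) = 614 \left(3 \left(- \frac{1}{95}\right) + 2120\right) = 614 \left(- \frac{3}{95} + 2120\right) = 614 \cdot \frac{201397}{95} = \frac{123657758}{95}$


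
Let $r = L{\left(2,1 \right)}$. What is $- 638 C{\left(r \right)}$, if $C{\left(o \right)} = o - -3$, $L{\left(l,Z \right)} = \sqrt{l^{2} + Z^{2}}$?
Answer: $-1914 - 638 \sqrt{5} \approx -3340.6$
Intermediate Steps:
$L{\left(l,Z \right)} = \sqrt{Z^{2} + l^{2}}$
$r = \sqrt{5}$ ($r = \sqrt{1^{2} + 2^{2}} = \sqrt{1 + 4} = \sqrt{5} \approx 2.2361$)
$C{\left(o \right)} = 3 + o$ ($C{\left(o \right)} = o + 3 = 3 + o$)
$- 638 C{\left(r \right)} = - 638 \left(3 + \sqrt{5}\right) = -1914 - 638 \sqrt{5}$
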